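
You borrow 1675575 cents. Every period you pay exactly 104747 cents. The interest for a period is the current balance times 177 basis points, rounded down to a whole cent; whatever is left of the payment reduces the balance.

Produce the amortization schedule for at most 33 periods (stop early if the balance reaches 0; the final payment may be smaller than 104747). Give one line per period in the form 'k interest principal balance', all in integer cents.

1. interest=⌊1675575·177/10000⌋=29657; principal=104747-29657=75090; balance=1675575-75090=1600485
2. interest=⌊1600485·177/10000⌋=28328; principal=104747-28328=76419; balance=1600485-76419=1524066
3. interest=⌊1524066·177/10000⌋=26975; principal=104747-26975=77772; balance=1524066-77772=1446294
4. interest=⌊1446294·177/10000⌋=25599; principal=104747-25599=79148; balance=1446294-79148=1367146
5. interest=⌊1367146·177/10000⌋=24198; principal=104747-24198=80549; balance=1367146-80549=1286597
6. interest=⌊1286597·177/10000⌋=22772; principal=104747-22772=81975; balance=1286597-81975=1204622
7. interest=⌊1204622·177/10000⌋=21321; principal=104747-21321=83426; balance=1204622-83426=1121196
8. interest=⌊1121196·177/10000⌋=19845; principal=104747-19845=84902; balance=1121196-84902=1036294
9. interest=⌊1036294·177/10000⌋=18342; principal=104747-18342=86405; balance=1036294-86405=949889
10. interest=⌊949889·177/10000⌋=16813; principal=104747-16813=87934; balance=949889-87934=861955
11. interest=⌊861955·177/10000⌋=15256; principal=104747-15256=89491; balance=861955-89491=772464
12. interest=⌊772464·177/10000⌋=13672; principal=104747-13672=91075; balance=772464-91075=681389
13. interest=⌊681389·177/10000⌋=12060; principal=104747-12060=92687; balance=681389-92687=588702
14. interest=⌊588702·177/10000⌋=10420; principal=104747-10420=94327; balance=588702-94327=494375
15. interest=⌊494375·177/10000⌋=8750; principal=104747-8750=95997; balance=494375-95997=398378
16. interest=⌊398378·177/10000⌋=7051; principal=104747-7051=97696; balance=398378-97696=300682
17. interest=⌊300682·177/10000⌋=5322; principal=104747-5322=99425; balance=300682-99425=201257
18. interest=⌊201257·177/10000⌋=3562; principal=104747-3562=101185; balance=201257-101185=100072
19. interest=⌊100072·177/10000⌋=1771; principal=min(104747-1771,100072)=100072; balance=100072-100072=0

1 29657 75090 1600485
2 28328 76419 1524066
3 26975 77772 1446294
4 25599 79148 1367146
5 24198 80549 1286597
6 22772 81975 1204622
7 21321 83426 1121196
8 19845 84902 1036294
9 18342 86405 949889
10 16813 87934 861955
11 15256 89491 772464
12 13672 91075 681389
13 12060 92687 588702
14 10420 94327 494375
15 8750 95997 398378
16 7051 97696 300682
17 5322 99425 201257
18 3562 101185 100072
19 1771 100072 0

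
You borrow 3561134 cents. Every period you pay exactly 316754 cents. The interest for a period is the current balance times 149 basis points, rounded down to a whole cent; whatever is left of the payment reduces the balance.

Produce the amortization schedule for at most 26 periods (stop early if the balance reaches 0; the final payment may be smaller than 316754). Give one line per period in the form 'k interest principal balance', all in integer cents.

1. interest=⌊3561134·149/10000⌋=53060; principal=316754-53060=263694; balance=3561134-263694=3297440
2. interest=⌊3297440·149/10000⌋=49131; principal=316754-49131=267623; balance=3297440-267623=3029817
3. interest=⌊3029817·149/10000⌋=45144; principal=316754-45144=271610; balance=3029817-271610=2758207
4. interest=⌊2758207·149/10000⌋=41097; principal=316754-41097=275657; balance=2758207-275657=2482550
5. interest=⌊2482550·149/10000⌋=36989; principal=316754-36989=279765; balance=2482550-279765=2202785
6. interest=⌊2202785·149/10000⌋=32821; principal=316754-32821=283933; balance=2202785-283933=1918852
7. interest=⌊1918852·149/10000⌋=28590; principal=316754-28590=288164; balance=1918852-288164=1630688
8. interest=⌊1630688·149/10000⌋=24297; principal=316754-24297=292457; balance=1630688-292457=1338231
9. interest=⌊1338231·149/10000⌋=19939; principal=316754-19939=296815; balance=1338231-296815=1041416
10. interest=⌊1041416·149/10000⌋=15517; principal=316754-15517=301237; balance=1041416-301237=740179
11. interest=⌊740179·149/10000⌋=11028; principal=316754-11028=305726; balance=740179-305726=434453
12. interest=⌊434453·149/10000⌋=6473; principal=316754-6473=310281; balance=434453-310281=124172
13. interest=⌊124172·149/10000⌋=1850; principal=min(316754-1850,124172)=124172; balance=124172-124172=0

1 53060 263694 3297440
2 49131 267623 3029817
3 45144 271610 2758207
4 41097 275657 2482550
5 36989 279765 2202785
6 32821 283933 1918852
7 28590 288164 1630688
8 24297 292457 1338231
9 19939 296815 1041416
10 15517 301237 740179
11 11028 305726 434453
12 6473 310281 124172
13 1850 124172 0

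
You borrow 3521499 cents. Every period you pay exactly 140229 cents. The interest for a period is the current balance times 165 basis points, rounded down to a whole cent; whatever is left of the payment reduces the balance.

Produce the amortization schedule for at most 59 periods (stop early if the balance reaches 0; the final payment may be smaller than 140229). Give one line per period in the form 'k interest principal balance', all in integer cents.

1. interest=⌊3521499·165/10000⌋=58104; principal=140229-58104=82125; balance=3521499-82125=3439374
2. interest=⌊3439374·165/10000⌋=56749; principal=140229-56749=83480; balance=3439374-83480=3355894
3. interest=⌊3355894·165/10000⌋=55372; principal=140229-55372=84857; balance=3355894-84857=3271037
4. interest=⌊3271037·165/10000⌋=53972; principal=140229-53972=86257; balance=3271037-86257=3184780
5. interest=⌊3184780·165/10000⌋=52548; principal=140229-52548=87681; balance=3184780-87681=3097099
6. interest=⌊3097099·165/10000⌋=51102; principal=140229-51102=89127; balance=3097099-89127=3007972
7. interest=⌊3007972·165/10000⌋=49631; principal=140229-49631=90598; balance=3007972-90598=2917374
8. interest=⌊2917374·165/10000⌋=48136; principal=140229-48136=92093; balance=2917374-92093=2825281
9. interest=⌊2825281·165/10000⌋=46617; principal=140229-46617=93612; balance=2825281-93612=2731669
10. interest=⌊2731669·165/10000⌋=45072; principal=140229-45072=95157; balance=2731669-95157=2636512
11. interest=⌊2636512·165/10000⌋=43502; principal=140229-43502=96727; balance=2636512-96727=2539785
12. interest=⌊2539785·165/10000⌋=41906; principal=140229-41906=98323; balance=2539785-98323=2441462
13. interest=⌊2441462·165/10000⌋=40284; principal=140229-40284=99945; balance=2441462-99945=2341517
14. interest=⌊2341517·165/10000⌋=38635; principal=140229-38635=101594; balance=2341517-101594=2239923
15. interest=⌊2239923·165/10000⌋=36958; principal=140229-36958=103271; balance=2239923-103271=2136652
16. interest=⌊2136652·165/10000⌋=35254; principal=140229-35254=104975; balance=2136652-104975=2031677
17. interest=⌊2031677·165/10000⌋=33522; principal=140229-33522=106707; balance=2031677-106707=1924970
18. interest=⌊1924970·165/10000⌋=31762; principal=140229-31762=108467; balance=1924970-108467=1816503
19. interest=⌊1816503·165/10000⌋=29972; principal=140229-29972=110257; balance=1816503-110257=1706246
20. interest=⌊1706246·165/10000⌋=28153; principal=140229-28153=112076; balance=1706246-112076=1594170
21. interest=⌊1594170·165/10000⌋=26303; principal=140229-26303=113926; balance=1594170-113926=1480244
22. interest=⌊1480244·165/10000⌋=24424; principal=140229-24424=115805; balance=1480244-115805=1364439
23. interest=⌊1364439·165/10000⌋=22513; principal=140229-22513=117716; balance=1364439-117716=1246723
24. interest=⌊1246723·165/10000⌋=20570; principal=140229-20570=119659; balance=1246723-119659=1127064
25. interest=⌊1127064·165/10000⌋=18596; principal=140229-18596=121633; balance=1127064-121633=1005431
26. interest=⌊1005431·165/10000⌋=16589; principal=140229-16589=123640; balance=1005431-123640=881791
27. interest=⌊881791·165/10000⌋=14549; principal=140229-14549=125680; balance=881791-125680=756111
28. interest=⌊756111·165/10000⌋=12475; principal=140229-12475=127754; balance=756111-127754=628357
29. interest=⌊628357·165/10000⌋=10367; principal=140229-10367=129862; balance=628357-129862=498495
30. interest=⌊498495·165/10000⌋=8225; principal=140229-8225=132004; balance=498495-132004=366491
31. interest=⌊366491·165/10000⌋=6047; principal=140229-6047=134182; balance=366491-134182=232309
32. interest=⌊232309·165/10000⌋=3833; principal=140229-3833=136396; balance=232309-136396=95913
33. interest=⌊95913·165/10000⌋=1582; principal=min(140229-1582,95913)=95913; balance=95913-95913=0

1 58104 82125 3439374
2 56749 83480 3355894
3 55372 84857 3271037
4 53972 86257 3184780
5 52548 87681 3097099
6 51102 89127 3007972
7 49631 90598 2917374
8 48136 92093 2825281
9 46617 93612 2731669
10 45072 95157 2636512
11 43502 96727 2539785
12 41906 98323 2441462
13 40284 99945 2341517
14 38635 101594 2239923
15 36958 103271 2136652
16 35254 104975 2031677
17 33522 106707 1924970
18 31762 108467 1816503
19 29972 110257 1706246
20 28153 112076 1594170
21 26303 113926 1480244
22 24424 115805 1364439
23 22513 117716 1246723
24 20570 119659 1127064
25 18596 121633 1005431
26 16589 123640 881791
27 14549 125680 756111
28 12475 127754 628357
29 10367 129862 498495
30 8225 132004 366491
31 6047 134182 232309
32 3833 136396 95913
33 1582 95913 0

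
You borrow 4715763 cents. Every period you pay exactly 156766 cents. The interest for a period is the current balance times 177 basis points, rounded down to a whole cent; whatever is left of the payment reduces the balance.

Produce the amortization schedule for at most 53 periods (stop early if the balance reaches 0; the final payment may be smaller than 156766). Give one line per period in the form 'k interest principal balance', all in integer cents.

1. interest=⌊4715763·177/10000⌋=83469; principal=156766-83469=73297; balance=4715763-73297=4642466
2. interest=⌊4642466·177/10000⌋=82171; principal=156766-82171=74595; balance=4642466-74595=4567871
3. interest=⌊4567871·177/10000⌋=80851; principal=156766-80851=75915; balance=4567871-75915=4491956
4. interest=⌊4491956·177/10000⌋=79507; principal=156766-79507=77259; balance=4491956-77259=4414697
5. interest=⌊4414697·177/10000⌋=78140; principal=156766-78140=78626; balance=4414697-78626=4336071
6. interest=⌊4336071·177/10000⌋=76748; principal=156766-76748=80018; balance=4336071-80018=4256053
7. interest=⌊4256053·177/10000⌋=75332; principal=156766-75332=81434; balance=4256053-81434=4174619
8. interest=⌊4174619·177/10000⌋=73890; principal=156766-73890=82876; balance=4174619-82876=4091743
9. interest=⌊4091743·177/10000⌋=72423; principal=156766-72423=84343; balance=4091743-84343=4007400
10. interest=⌊4007400·177/10000⌋=70930; principal=156766-70930=85836; balance=4007400-85836=3921564
11. interest=⌊3921564·177/10000⌋=69411; principal=156766-69411=87355; balance=3921564-87355=3834209
12. interest=⌊3834209·177/10000⌋=67865; principal=156766-67865=88901; balance=3834209-88901=3745308
13. interest=⌊3745308·177/10000⌋=66291; principal=156766-66291=90475; balance=3745308-90475=3654833
14. interest=⌊3654833·177/10000⌋=64690; principal=156766-64690=92076; balance=3654833-92076=3562757
15. interest=⌊3562757·177/10000⌋=63060; principal=156766-63060=93706; balance=3562757-93706=3469051
16. interest=⌊3469051·177/10000⌋=61402; principal=156766-61402=95364; balance=3469051-95364=3373687
17. interest=⌊3373687·177/10000⌋=59714; principal=156766-59714=97052; balance=3373687-97052=3276635
18. interest=⌊3276635·177/10000⌋=57996; principal=156766-57996=98770; balance=3276635-98770=3177865
19. interest=⌊3177865·177/10000⌋=56248; principal=156766-56248=100518; balance=3177865-100518=3077347
20. interest=⌊3077347·177/10000⌋=54469; principal=156766-54469=102297; balance=3077347-102297=2975050
21. interest=⌊2975050·177/10000⌋=52658; principal=156766-52658=104108; balance=2975050-104108=2870942
22. interest=⌊2870942·177/10000⌋=50815; principal=156766-50815=105951; balance=2870942-105951=2764991
23. interest=⌊2764991·177/10000⌋=48940; principal=156766-48940=107826; balance=2764991-107826=2657165
24. interest=⌊2657165·177/10000⌋=47031; principal=156766-47031=109735; balance=2657165-109735=2547430
25. interest=⌊2547430·177/10000⌋=45089; principal=156766-45089=111677; balance=2547430-111677=2435753
26. interest=⌊2435753·177/10000⌋=43112; principal=156766-43112=113654; balance=2435753-113654=2322099
27. interest=⌊2322099·177/10000⌋=41101; principal=156766-41101=115665; balance=2322099-115665=2206434
28. interest=⌊2206434·177/10000⌋=39053; principal=156766-39053=117713; balance=2206434-117713=2088721
29. interest=⌊2088721·177/10000⌋=36970; principal=156766-36970=119796; balance=2088721-119796=1968925
30. interest=⌊1968925·177/10000⌋=34849; principal=156766-34849=121917; balance=1968925-121917=1847008
31. interest=⌊1847008·177/10000⌋=32692; principal=156766-32692=124074; balance=1847008-124074=1722934
32. interest=⌊1722934·177/10000⌋=30495; principal=156766-30495=126271; balance=1722934-126271=1596663
33. interest=⌊1596663·177/10000⌋=28260; principal=156766-28260=128506; balance=1596663-128506=1468157
34. interest=⌊1468157·177/10000⌋=25986; principal=156766-25986=130780; balance=1468157-130780=1337377
35. interest=⌊1337377·177/10000⌋=23671; principal=156766-23671=133095; balance=1337377-133095=1204282
36. interest=⌊1204282·177/10000⌋=21315; principal=156766-21315=135451; balance=1204282-135451=1068831
37. interest=⌊1068831·177/10000⌋=18918; principal=156766-18918=137848; balance=1068831-137848=930983
38. interest=⌊930983·177/10000⌋=16478; principal=156766-16478=140288; balance=930983-140288=790695
39. interest=⌊790695·177/10000⌋=13995; principal=156766-13995=142771; balance=790695-142771=647924
40. interest=⌊647924·177/10000⌋=11468; principal=156766-11468=145298; balance=647924-145298=502626
41. interest=⌊502626·177/10000⌋=8896; principal=156766-8896=147870; balance=502626-147870=354756
42. interest=⌊354756·177/10000⌋=6279; principal=156766-6279=150487; balance=354756-150487=204269
43. interest=⌊204269·177/10000⌋=3615; principal=156766-3615=153151; balance=204269-153151=51118
44. interest=⌊51118·177/10000⌋=904; principal=min(156766-904,51118)=51118; balance=51118-51118=0

1 83469 73297 4642466
2 82171 74595 4567871
3 80851 75915 4491956
4 79507 77259 4414697
5 78140 78626 4336071
6 76748 80018 4256053
7 75332 81434 4174619
8 73890 82876 4091743
9 72423 84343 4007400
10 70930 85836 3921564
11 69411 87355 3834209
12 67865 88901 3745308
13 66291 90475 3654833
14 64690 92076 3562757
15 63060 93706 3469051
16 61402 95364 3373687
17 59714 97052 3276635
18 57996 98770 3177865
19 56248 100518 3077347
20 54469 102297 2975050
21 52658 104108 2870942
22 50815 105951 2764991
23 48940 107826 2657165
24 47031 109735 2547430
25 45089 111677 2435753
26 43112 113654 2322099
27 41101 115665 2206434
28 39053 117713 2088721
29 36970 119796 1968925
30 34849 121917 1847008
31 32692 124074 1722934
32 30495 126271 1596663
33 28260 128506 1468157
34 25986 130780 1337377
35 23671 133095 1204282
36 21315 135451 1068831
37 18918 137848 930983
38 16478 140288 790695
39 13995 142771 647924
40 11468 145298 502626
41 8896 147870 354756
42 6279 150487 204269
43 3615 153151 51118
44 904 51118 0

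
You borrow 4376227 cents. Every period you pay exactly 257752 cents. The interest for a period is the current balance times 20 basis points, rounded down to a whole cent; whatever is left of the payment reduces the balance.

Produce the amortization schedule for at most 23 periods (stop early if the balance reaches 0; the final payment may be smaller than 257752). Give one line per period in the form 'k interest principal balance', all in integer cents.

1. interest=⌊4376227·20/10000⌋=8752; principal=257752-8752=249000; balance=4376227-249000=4127227
2. interest=⌊4127227·20/10000⌋=8254; principal=257752-8254=249498; balance=4127227-249498=3877729
3. interest=⌊3877729·20/10000⌋=7755; principal=257752-7755=249997; balance=3877729-249997=3627732
4. interest=⌊3627732·20/10000⌋=7255; principal=257752-7255=250497; balance=3627732-250497=3377235
5. interest=⌊3377235·20/10000⌋=6754; principal=257752-6754=250998; balance=3377235-250998=3126237
6. interest=⌊3126237·20/10000⌋=6252; principal=257752-6252=251500; balance=3126237-251500=2874737
7. interest=⌊2874737·20/10000⌋=5749; principal=257752-5749=252003; balance=2874737-252003=2622734
8. interest=⌊2622734·20/10000⌋=5245; principal=257752-5245=252507; balance=2622734-252507=2370227
9. interest=⌊2370227·20/10000⌋=4740; principal=257752-4740=253012; balance=2370227-253012=2117215
10. interest=⌊2117215·20/10000⌋=4234; principal=257752-4234=253518; balance=2117215-253518=1863697
11. interest=⌊1863697·20/10000⌋=3727; principal=257752-3727=254025; balance=1863697-254025=1609672
12. interest=⌊1609672·20/10000⌋=3219; principal=257752-3219=254533; balance=1609672-254533=1355139
13. interest=⌊1355139·20/10000⌋=2710; principal=257752-2710=255042; balance=1355139-255042=1100097
14. interest=⌊1100097·20/10000⌋=2200; principal=257752-2200=255552; balance=1100097-255552=844545
15. interest=⌊844545·20/10000⌋=1689; principal=257752-1689=256063; balance=844545-256063=588482
16. interest=⌊588482·20/10000⌋=1176; principal=257752-1176=256576; balance=588482-256576=331906
17. interest=⌊331906·20/10000⌋=663; principal=257752-663=257089; balance=331906-257089=74817
18. interest=⌊74817·20/10000⌋=149; principal=min(257752-149,74817)=74817; balance=74817-74817=0

1 8752 249000 4127227
2 8254 249498 3877729
3 7755 249997 3627732
4 7255 250497 3377235
5 6754 250998 3126237
6 6252 251500 2874737
7 5749 252003 2622734
8 5245 252507 2370227
9 4740 253012 2117215
10 4234 253518 1863697
11 3727 254025 1609672
12 3219 254533 1355139
13 2710 255042 1100097
14 2200 255552 844545
15 1689 256063 588482
16 1176 256576 331906
17 663 257089 74817
18 149 74817 0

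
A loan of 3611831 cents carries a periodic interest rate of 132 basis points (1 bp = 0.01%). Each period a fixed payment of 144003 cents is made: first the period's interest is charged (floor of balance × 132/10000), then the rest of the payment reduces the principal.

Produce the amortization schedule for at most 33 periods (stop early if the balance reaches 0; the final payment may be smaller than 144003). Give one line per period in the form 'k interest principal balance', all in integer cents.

1 47676 96327 3515504
2 46404 97599 3417905
3 45116 98887 3319018
4 43811 100192 3218826
5 42488 101515 3117311
6 41148 102855 3014456
7 39790 104213 2910243
8 38415 105588 2804655
9 37021 106982 2697673
10 35609 108394 2589279
11 34178 109825 2479454
12 32728 111275 2368179
13 31259 112744 2255435
14 29771 114232 2141203
15 28263 115740 2025463
16 26736 117267 1908196
17 25188 118815 1789381
18 23619 120384 1668997
19 22030 121973 1547024
20 20420 123583 1423441
21 18789 125214 1298227
22 17136 126867 1171360
23 15461 128542 1042818
24 13765 130238 912580
25 12046 131957 780623
26 10304 133699 646924
27 8539 135464 511460
28 6751 137252 374208
29 4939 139064 235144
30 3103 140900 94244
31 1244 94244 0

1. interest=⌊3611831·132/10000⌋=47676; principal=144003-47676=96327; balance=3611831-96327=3515504
2. interest=⌊3515504·132/10000⌋=46404; principal=144003-46404=97599; balance=3515504-97599=3417905
3. interest=⌊3417905·132/10000⌋=45116; principal=144003-45116=98887; balance=3417905-98887=3319018
4. interest=⌊3319018·132/10000⌋=43811; principal=144003-43811=100192; balance=3319018-100192=3218826
5. interest=⌊3218826·132/10000⌋=42488; principal=144003-42488=101515; balance=3218826-101515=3117311
6. interest=⌊3117311·132/10000⌋=41148; principal=144003-41148=102855; balance=3117311-102855=3014456
7. interest=⌊3014456·132/10000⌋=39790; principal=144003-39790=104213; balance=3014456-104213=2910243
8. interest=⌊2910243·132/10000⌋=38415; principal=144003-38415=105588; balance=2910243-105588=2804655
9. interest=⌊2804655·132/10000⌋=37021; principal=144003-37021=106982; balance=2804655-106982=2697673
10. interest=⌊2697673·132/10000⌋=35609; principal=144003-35609=108394; balance=2697673-108394=2589279
11. interest=⌊2589279·132/10000⌋=34178; principal=144003-34178=109825; balance=2589279-109825=2479454
12. interest=⌊2479454·132/10000⌋=32728; principal=144003-32728=111275; balance=2479454-111275=2368179
13. interest=⌊2368179·132/10000⌋=31259; principal=144003-31259=112744; balance=2368179-112744=2255435
14. interest=⌊2255435·132/10000⌋=29771; principal=144003-29771=114232; balance=2255435-114232=2141203
15. interest=⌊2141203·132/10000⌋=28263; principal=144003-28263=115740; balance=2141203-115740=2025463
16. interest=⌊2025463·132/10000⌋=26736; principal=144003-26736=117267; balance=2025463-117267=1908196
17. interest=⌊1908196·132/10000⌋=25188; principal=144003-25188=118815; balance=1908196-118815=1789381
18. interest=⌊1789381·132/10000⌋=23619; principal=144003-23619=120384; balance=1789381-120384=1668997
19. interest=⌊1668997·132/10000⌋=22030; principal=144003-22030=121973; balance=1668997-121973=1547024
20. interest=⌊1547024·132/10000⌋=20420; principal=144003-20420=123583; balance=1547024-123583=1423441
21. interest=⌊1423441·132/10000⌋=18789; principal=144003-18789=125214; balance=1423441-125214=1298227
22. interest=⌊1298227·132/10000⌋=17136; principal=144003-17136=126867; balance=1298227-126867=1171360
23. interest=⌊1171360·132/10000⌋=15461; principal=144003-15461=128542; balance=1171360-128542=1042818
24. interest=⌊1042818·132/10000⌋=13765; principal=144003-13765=130238; balance=1042818-130238=912580
25. interest=⌊912580·132/10000⌋=12046; principal=144003-12046=131957; balance=912580-131957=780623
26. interest=⌊780623·132/10000⌋=10304; principal=144003-10304=133699; balance=780623-133699=646924
27. interest=⌊646924·132/10000⌋=8539; principal=144003-8539=135464; balance=646924-135464=511460
28. interest=⌊511460·132/10000⌋=6751; principal=144003-6751=137252; balance=511460-137252=374208
29. interest=⌊374208·132/10000⌋=4939; principal=144003-4939=139064; balance=374208-139064=235144
30. interest=⌊235144·132/10000⌋=3103; principal=144003-3103=140900; balance=235144-140900=94244
31. interest=⌊94244·132/10000⌋=1244; principal=min(144003-1244,94244)=94244; balance=94244-94244=0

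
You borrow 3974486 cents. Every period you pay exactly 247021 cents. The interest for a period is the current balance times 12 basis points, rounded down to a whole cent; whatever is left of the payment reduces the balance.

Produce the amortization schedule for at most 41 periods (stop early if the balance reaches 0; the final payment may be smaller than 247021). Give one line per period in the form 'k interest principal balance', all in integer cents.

1. interest=⌊3974486·12/10000⌋=4769; principal=247021-4769=242252; balance=3974486-242252=3732234
2. interest=⌊3732234·12/10000⌋=4478; principal=247021-4478=242543; balance=3732234-242543=3489691
3. interest=⌊3489691·12/10000⌋=4187; principal=247021-4187=242834; balance=3489691-242834=3246857
4. interest=⌊3246857·12/10000⌋=3896; principal=247021-3896=243125; balance=3246857-243125=3003732
5. interest=⌊3003732·12/10000⌋=3604; principal=247021-3604=243417; balance=3003732-243417=2760315
6. interest=⌊2760315·12/10000⌋=3312; principal=247021-3312=243709; balance=2760315-243709=2516606
7. interest=⌊2516606·12/10000⌋=3019; principal=247021-3019=244002; balance=2516606-244002=2272604
8. interest=⌊2272604·12/10000⌋=2727; principal=247021-2727=244294; balance=2272604-244294=2028310
9. interest=⌊2028310·12/10000⌋=2433; principal=247021-2433=244588; balance=2028310-244588=1783722
10. interest=⌊1783722·12/10000⌋=2140; principal=247021-2140=244881; balance=1783722-244881=1538841
11. interest=⌊1538841·12/10000⌋=1846; principal=247021-1846=245175; balance=1538841-245175=1293666
12. interest=⌊1293666·12/10000⌋=1552; principal=247021-1552=245469; balance=1293666-245469=1048197
13. interest=⌊1048197·12/10000⌋=1257; principal=247021-1257=245764; balance=1048197-245764=802433
14. interest=⌊802433·12/10000⌋=962; principal=247021-962=246059; balance=802433-246059=556374
15. interest=⌊556374·12/10000⌋=667; principal=247021-667=246354; balance=556374-246354=310020
16. interest=⌊310020·12/10000⌋=372; principal=247021-372=246649; balance=310020-246649=63371
17. interest=⌊63371·12/10000⌋=76; principal=min(247021-76,63371)=63371; balance=63371-63371=0

1 4769 242252 3732234
2 4478 242543 3489691
3 4187 242834 3246857
4 3896 243125 3003732
5 3604 243417 2760315
6 3312 243709 2516606
7 3019 244002 2272604
8 2727 244294 2028310
9 2433 244588 1783722
10 2140 244881 1538841
11 1846 245175 1293666
12 1552 245469 1048197
13 1257 245764 802433
14 962 246059 556374
15 667 246354 310020
16 372 246649 63371
17 76 63371 0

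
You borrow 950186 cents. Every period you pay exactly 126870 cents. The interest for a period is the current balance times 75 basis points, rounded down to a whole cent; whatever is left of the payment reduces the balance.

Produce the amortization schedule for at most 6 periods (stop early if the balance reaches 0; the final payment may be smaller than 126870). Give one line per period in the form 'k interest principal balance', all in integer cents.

1 7126 119744 830442
2 6228 120642 709800
3 5323 121547 588253
4 4411 122459 465794
5 3493 123377 342417
6 2568 124302 218115

1. interest=⌊950186·75/10000⌋=7126; principal=126870-7126=119744; balance=950186-119744=830442
2. interest=⌊830442·75/10000⌋=6228; principal=126870-6228=120642; balance=830442-120642=709800
3. interest=⌊709800·75/10000⌋=5323; principal=126870-5323=121547; balance=709800-121547=588253
4. interest=⌊588253·75/10000⌋=4411; principal=126870-4411=122459; balance=588253-122459=465794
5. interest=⌊465794·75/10000⌋=3493; principal=126870-3493=123377; balance=465794-123377=342417
6. interest=⌊342417·75/10000⌋=2568; principal=126870-2568=124302; balance=342417-124302=218115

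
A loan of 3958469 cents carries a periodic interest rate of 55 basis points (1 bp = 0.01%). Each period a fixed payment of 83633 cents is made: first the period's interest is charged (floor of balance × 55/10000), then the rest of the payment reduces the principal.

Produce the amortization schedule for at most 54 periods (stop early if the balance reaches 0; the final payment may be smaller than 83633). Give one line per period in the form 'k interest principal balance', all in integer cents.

1. interest=⌊3958469·55/10000⌋=21771; principal=83633-21771=61862; balance=3958469-61862=3896607
2. interest=⌊3896607·55/10000⌋=21431; principal=83633-21431=62202; balance=3896607-62202=3834405
3. interest=⌊3834405·55/10000⌋=21089; principal=83633-21089=62544; balance=3834405-62544=3771861
4. interest=⌊3771861·55/10000⌋=20745; principal=83633-20745=62888; balance=3771861-62888=3708973
5. interest=⌊3708973·55/10000⌋=20399; principal=83633-20399=63234; balance=3708973-63234=3645739
6. interest=⌊3645739·55/10000⌋=20051; principal=83633-20051=63582; balance=3645739-63582=3582157
7. interest=⌊3582157·55/10000⌋=19701; principal=83633-19701=63932; balance=3582157-63932=3518225
8. interest=⌊3518225·55/10000⌋=19350; principal=83633-19350=64283; balance=3518225-64283=3453942
9. interest=⌊3453942·55/10000⌋=18996; principal=83633-18996=64637; balance=3453942-64637=3389305
10. interest=⌊3389305·55/10000⌋=18641; principal=83633-18641=64992; balance=3389305-64992=3324313
11. interest=⌊3324313·55/10000⌋=18283; principal=83633-18283=65350; balance=3324313-65350=3258963
12. interest=⌊3258963·55/10000⌋=17924; principal=83633-17924=65709; balance=3258963-65709=3193254
13. interest=⌊3193254·55/10000⌋=17562; principal=83633-17562=66071; balance=3193254-66071=3127183
14. interest=⌊3127183·55/10000⌋=17199; principal=83633-17199=66434; balance=3127183-66434=3060749
15. interest=⌊3060749·55/10000⌋=16834; principal=83633-16834=66799; balance=3060749-66799=2993950
16. interest=⌊2993950·55/10000⌋=16466; principal=83633-16466=67167; balance=2993950-67167=2926783
17. interest=⌊2926783·55/10000⌋=16097; principal=83633-16097=67536; balance=2926783-67536=2859247
18. interest=⌊2859247·55/10000⌋=15725; principal=83633-15725=67908; balance=2859247-67908=2791339
19. interest=⌊2791339·55/10000⌋=15352; principal=83633-15352=68281; balance=2791339-68281=2723058
20. interest=⌊2723058·55/10000⌋=14976; principal=83633-14976=68657; balance=2723058-68657=2654401
21. interest=⌊2654401·55/10000⌋=14599; principal=83633-14599=69034; balance=2654401-69034=2585367
22. interest=⌊2585367·55/10000⌋=14219; principal=83633-14219=69414; balance=2585367-69414=2515953
23. interest=⌊2515953·55/10000⌋=13837; principal=83633-13837=69796; balance=2515953-69796=2446157
24. interest=⌊2446157·55/10000⌋=13453; principal=83633-13453=70180; balance=2446157-70180=2375977
25. interest=⌊2375977·55/10000⌋=13067; principal=83633-13067=70566; balance=2375977-70566=2305411
26. interest=⌊2305411·55/10000⌋=12679; principal=83633-12679=70954; balance=2305411-70954=2234457
27. interest=⌊2234457·55/10000⌋=12289; principal=83633-12289=71344; balance=2234457-71344=2163113
28. interest=⌊2163113·55/10000⌋=11897; principal=83633-11897=71736; balance=2163113-71736=2091377
29. interest=⌊2091377·55/10000⌋=11502; principal=83633-11502=72131; balance=2091377-72131=2019246
30. interest=⌊2019246·55/10000⌋=11105; principal=83633-11105=72528; balance=2019246-72528=1946718
31. interest=⌊1946718·55/10000⌋=10706; principal=83633-10706=72927; balance=1946718-72927=1873791
32. interest=⌊1873791·55/10000⌋=10305; principal=83633-10305=73328; balance=1873791-73328=1800463
33. interest=⌊1800463·55/10000⌋=9902; principal=83633-9902=73731; balance=1800463-73731=1726732
34. interest=⌊1726732·55/10000⌋=9497; principal=83633-9497=74136; balance=1726732-74136=1652596
35. interest=⌊1652596·55/10000⌋=9089; principal=83633-9089=74544; balance=1652596-74544=1578052
36. interest=⌊1578052·55/10000⌋=8679; principal=83633-8679=74954; balance=1578052-74954=1503098
37. interest=⌊1503098·55/10000⌋=8267; principal=83633-8267=75366; balance=1503098-75366=1427732
38. interest=⌊1427732·55/10000⌋=7852; principal=83633-7852=75781; balance=1427732-75781=1351951
39. interest=⌊1351951·55/10000⌋=7435; principal=83633-7435=76198; balance=1351951-76198=1275753
40. interest=⌊1275753·55/10000⌋=7016; principal=83633-7016=76617; balance=1275753-76617=1199136
41. interest=⌊1199136·55/10000⌋=6595; principal=83633-6595=77038; balance=1199136-77038=1122098
42. interest=⌊1122098·55/10000⌋=6171; principal=83633-6171=77462; balance=1122098-77462=1044636
43. interest=⌊1044636·55/10000⌋=5745; principal=83633-5745=77888; balance=1044636-77888=966748
44. interest=⌊966748·55/10000⌋=5317; principal=83633-5317=78316; balance=966748-78316=888432
45. interest=⌊888432·55/10000⌋=4886; principal=83633-4886=78747; balance=888432-78747=809685
46. interest=⌊809685·55/10000⌋=4453; principal=83633-4453=79180; balance=809685-79180=730505
47. interest=⌊730505·55/10000⌋=4017; principal=83633-4017=79616; balance=730505-79616=650889
48. interest=⌊650889·55/10000⌋=3579; principal=83633-3579=80054; balance=650889-80054=570835
49. interest=⌊570835·55/10000⌋=3139; principal=83633-3139=80494; balance=570835-80494=490341
50. interest=⌊490341·55/10000⌋=2696; principal=83633-2696=80937; balance=490341-80937=409404
51. interest=⌊409404·55/10000⌋=2251; principal=83633-2251=81382; balance=409404-81382=328022
52. interest=⌊328022·55/10000⌋=1804; principal=83633-1804=81829; balance=328022-81829=246193
53. interest=⌊246193·55/10000⌋=1354; principal=83633-1354=82279; balance=246193-82279=163914
54. interest=⌊163914·55/10000⌋=901; principal=83633-901=82732; balance=163914-82732=81182

1 21771 61862 3896607
2 21431 62202 3834405
3 21089 62544 3771861
4 20745 62888 3708973
5 20399 63234 3645739
6 20051 63582 3582157
7 19701 63932 3518225
8 19350 64283 3453942
9 18996 64637 3389305
10 18641 64992 3324313
11 18283 65350 3258963
12 17924 65709 3193254
13 17562 66071 3127183
14 17199 66434 3060749
15 16834 66799 2993950
16 16466 67167 2926783
17 16097 67536 2859247
18 15725 67908 2791339
19 15352 68281 2723058
20 14976 68657 2654401
21 14599 69034 2585367
22 14219 69414 2515953
23 13837 69796 2446157
24 13453 70180 2375977
25 13067 70566 2305411
26 12679 70954 2234457
27 12289 71344 2163113
28 11897 71736 2091377
29 11502 72131 2019246
30 11105 72528 1946718
31 10706 72927 1873791
32 10305 73328 1800463
33 9902 73731 1726732
34 9497 74136 1652596
35 9089 74544 1578052
36 8679 74954 1503098
37 8267 75366 1427732
38 7852 75781 1351951
39 7435 76198 1275753
40 7016 76617 1199136
41 6595 77038 1122098
42 6171 77462 1044636
43 5745 77888 966748
44 5317 78316 888432
45 4886 78747 809685
46 4453 79180 730505
47 4017 79616 650889
48 3579 80054 570835
49 3139 80494 490341
50 2696 80937 409404
51 2251 81382 328022
52 1804 81829 246193
53 1354 82279 163914
54 901 82732 81182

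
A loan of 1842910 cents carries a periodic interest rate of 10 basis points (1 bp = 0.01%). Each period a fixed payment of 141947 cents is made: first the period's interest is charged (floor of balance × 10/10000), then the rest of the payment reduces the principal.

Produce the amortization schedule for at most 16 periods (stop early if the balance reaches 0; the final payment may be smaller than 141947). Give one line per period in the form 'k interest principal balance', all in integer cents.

1. interest=⌊1842910·10/10000⌋=1842; principal=141947-1842=140105; balance=1842910-140105=1702805
2. interest=⌊1702805·10/10000⌋=1702; principal=141947-1702=140245; balance=1702805-140245=1562560
3. interest=⌊1562560·10/10000⌋=1562; principal=141947-1562=140385; balance=1562560-140385=1422175
4. interest=⌊1422175·10/10000⌋=1422; principal=141947-1422=140525; balance=1422175-140525=1281650
5. interest=⌊1281650·10/10000⌋=1281; principal=141947-1281=140666; balance=1281650-140666=1140984
6. interest=⌊1140984·10/10000⌋=1140; principal=141947-1140=140807; balance=1140984-140807=1000177
7. interest=⌊1000177·10/10000⌋=1000; principal=141947-1000=140947; balance=1000177-140947=859230
8. interest=⌊859230·10/10000⌋=859; principal=141947-859=141088; balance=859230-141088=718142
9. interest=⌊718142·10/10000⌋=718; principal=141947-718=141229; balance=718142-141229=576913
10. interest=⌊576913·10/10000⌋=576; principal=141947-576=141371; balance=576913-141371=435542
11. interest=⌊435542·10/10000⌋=435; principal=141947-435=141512; balance=435542-141512=294030
12. interest=⌊294030·10/10000⌋=294; principal=141947-294=141653; balance=294030-141653=152377
13. interest=⌊152377·10/10000⌋=152; principal=141947-152=141795; balance=152377-141795=10582
14. interest=⌊10582·10/10000⌋=10; principal=min(141947-10,10582)=10582; balance=10582-10582=0

1 1842 140105 1702805
2 1702 140245 1562560
3 1562 140385 1422175
4 1422 140525 1281650
5 1281 140666 1140984
6 1140 140807 1000177
7 1000 140947 859230
8 859 141088 718142
9 718 141229 576913
10 576 141371 435542
11 435 141512 294030
12 294 141653 152377
13 152 141795 10582
14 10 10582 0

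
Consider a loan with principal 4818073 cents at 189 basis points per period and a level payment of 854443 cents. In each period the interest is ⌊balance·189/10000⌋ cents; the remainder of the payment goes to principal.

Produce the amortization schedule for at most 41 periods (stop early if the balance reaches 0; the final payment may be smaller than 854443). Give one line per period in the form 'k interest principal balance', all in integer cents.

1 91061 763382 4054691
2 76633 777810 3276881
3 61933 792510 2484371
4 46954 807489 1676882
5 31693 822750 854132
6 16143 838300 15832
7 299 15832 0

1. interest=⌊4818073·189/10000⌋=91061; principal=854443-91061=763382; balance=4818073-763382=4054691
2. interest=⌊4054691·189/10000⌋=76633; principal=854443-76633=777810; balance=4054691-777810=3276881
3. interest=⌊3276881·189/10000⌋=61933; principal=854443-61933=792510; balance=3276881-792510=2484371
4. interest=⌊2484371·189/10000⌋=46954; principal=854443-46954=807489; balance=2484371-807489=1676882
5. interest=⌊1676882·189/10000⌋=31693; principal=854443-31693=822750; balance=1676882-822750=854132
6. interest=⌊854132·189/10000⌋=16143; principal=854443-16143=838300; balance=854132-838300=15832
7. interest=⌊15832·189/10000⌋=299; principal=min(854443-299,15832)=15832; balance=15832-15832=0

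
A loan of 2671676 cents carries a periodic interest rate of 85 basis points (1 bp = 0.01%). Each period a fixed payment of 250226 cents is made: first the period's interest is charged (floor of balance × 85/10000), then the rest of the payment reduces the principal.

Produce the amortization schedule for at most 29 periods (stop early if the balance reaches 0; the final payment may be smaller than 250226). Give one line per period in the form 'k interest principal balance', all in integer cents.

1. interest=⌊2671676·85/10000⌋=22709; principal=250226-22709=227517; balance=2671676-227517=2444159
2. interest=⌊2444159·85/10000⌋=20775; principal=250226-20775=229451; balance=2444159-229451=2214708
3. interest=⌊2214708·85/10000⌋=18825; principal=250226-18825=231401; balance=2214708-231401=1983307
4. interest=⌊1983307·85/10000⌋=16858; principal=250226-16858=233368; balance=1983307-233368=1749939
5. interest=⌊1749939·85/10000⌋=14874; principal=250226-14874=235352; balance=1749939-235352=1514587
6. interest=⌊1514587·85/10000⌋=12873; principal=250226-12873=237353; balance=1514587-237353=1277234
7. interest=⌊1277234·85/10000⌋=10856; principal=250226-10856=239370; balance=1277234-239370=1037864
8. interest=⌊1037864·85/10000⌋=8821; principal=250226-8821=241405; balance=1037864-241405=796459
9. interest=⌊796459·85/10000⌋=6769; principal=250226-6769=243457; balance=796459-243457=553002
10. interest=⌊553002·85/10000⌋=4700; principal=250226-4700=245526; balance=553002-245526=307476
11. interest=⌊307476·85/10000⌋=2613; principal=250226-2613=247613; balance=307476-247613=59863
12. interest=⌊59863·85/10000⌋=508; principal=min(250226-508,59863)=59863; balance=59863-59863=0

1 22709 227517 2444159
2 20775 229451 2214708
3 18825 231401 1983307
4 16858 233368 1749939
5 14874 235352 1514587
6 12873 237353 1277234
7 10856 239370 1037864
8 8821 241405 796459
9 6769 243457 553002
10 4700 245526 307476
11 2613 247613 59863
12 508 59863 0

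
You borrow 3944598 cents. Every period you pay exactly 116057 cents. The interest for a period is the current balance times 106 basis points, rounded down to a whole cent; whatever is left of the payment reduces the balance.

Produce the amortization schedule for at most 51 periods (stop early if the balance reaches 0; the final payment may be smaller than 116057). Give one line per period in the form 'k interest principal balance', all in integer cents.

1. interest=⌊3944598·106/10000⌋=41812; principal=116057-41812=74245; balance=3944598-74245=3870353
2. interest=⌊3870353·106/10000⌋=41025; principal=116057-41025=75032; balance=3870353-75032=3795321
3. interest=⌊3795321·106/10000⌋=40230; principal=116057-40230=75827; balance=3795321-75827=3719494
4. interest=⌊3719494·106/10000⌋=39426; principal=116057-39426=76631; balance=3719494-76631=3642863
5. interest=⌊3642863·106/10000⌋=38614; principal=116057-38614=77443; balance=3642863-77443=3565420
6. interest=⌊3565420·106/10000⌋=37793; principal=116057-37793=78264; balance=3565420-78264=3487156
7. interest=⌊3487156·106/10000⌋=36963; principal=116057-36963=79094; balance=3487156-79094=3408062
8. interest=⌊3408062·106/10000⌋=36125; principal=116057-36125=79932; balance=3408062-79932=3328130
9. interest=⌊3328130·106/10000⌋=35278; principal=116057-35278=80779; balance=3328130-80779=3247351
10. interest=⌊3247351·106/10000⌋=34421; principal=116057-34421=81636; balance=3247351-81636=3165715
11. interest=⌊3165715·106/10000⌋=33556; principal=116057-33556=82501; balance=3165715-82501=3083214
12. interest=⌊3083214·106/10000⌋=32682; principal=116057-32682=83375; balance=3083214-83375=2999839
13. interest=⌊2999839·106/10000⌋=31798; principal=116057-31798=84259; balance=2999839-84259=2915580
14. interest=⌊2915580·106/10000⌋=30905; principal=116057-30905=85152; balance=2915580-85152=2830428
15. interest=⌊2830428·106/10000⌋=30002; principal=116057-30002=86055; balance=2830428-86055=2744373
16. interest=⌊2744373·106/10000⌋=29090; principal=116057-29090=86967; balance=2744373-86967=2657406
17. interest=⌊2657406·106/10000⌋=28168; principal=116057-28168=87889; balance=2657406-87889=2569517
18. interest=⌊2569517·106/10000⌋=27236; principal=116057-27236=88821; balance=2569517-88821=2480696
19. interest=⌊2480696·106/10000⌋=26295; principal=116057-26295=89762; balance=2480696-89762=2390934
20. interest=⌊2390934·106/10000⌋=25343; principal=116057-25343=90714; balance=2390934-90714=2300220
21. interest=⌊2300220·106/10000⌋=24382; principal=116057-24382=91675; balance=2300220-91675=2208545
22. interest=⌊2208545·106/10000⌋=23410; principal=116057-23410=92647; balance=2208545-92647=2115898
23. interest=⌊2115898·106/10000⌋=22428; principal=116057-22428=93629; balance=2115898-93629=2022269
24. interest=⌊2022269·106/10000⌋=21436; principal=116057-21436=94621; balance=2022269-94621=1927648
25. interest=⌊1927648·106/10000⌋=20433; principal=116057-20433=95624; balance=1927648-95624=1832024
26. interest=⌊1832024·106/10000⌋=19419; principal=116057-19419=96638; balance=1832024-96638=1735386
27. interest=⌊1735386·106/10000⌋=18395; principal=116057-18395=97662; balance=1735386-97662=1637724
28. interest=⌊1637724·106/10000⌋=17359; principal=116057-17359=98698; balance=1637724-98698=1539026
29. interest=⌊1539026·106/10000⌋=16313; principal=116057-16313=99744; balance=1539026-99744=1439282
30. interest=⌊1439282·106/10000⌋=15256; principal=116057-15256=100801; balance=1439282-100801=1338481
31. interest=⌊1338481·106/10000⌋=14187; principal=116057-14187=101870; balance=1338481-101870=1236611
32. interest=⌊1236611·106/10000⌋=13108; principal=116057-13108=102949; balance=1236611-102949=1133662
33. interest=⌊1133662·106/10000⌋=12016; principal=116057-12016=104041; balance=1133662-104041=1029621
34. interest=⌊1029621·106/10000⌋=10913; principal=116057-10913=105144; balance=1029621-105144=924477
35. interest=⌊924477·106/10000⌋=9799; principal=116057-9799=106258; balance=924477-106258=818219
36. interest=⌊818219·106/10000⌋=8673; principal=116057-8673=107384; balance=818219-107384=710835
37. interest=⌊710835·106/10000⌋=7534; principal=116057-7534=108523; balance=710835-108523=602312
38. interest=⌊602312·106/10000⌋=6384; principal=116057-6384=109673; balance=602312-109673=492639
39. interest=⌊492639·106/10000⌋=5221; principal=116057-5221=110836; balance=492639-110836=381803
40. interest=⌊381803·106/10000⌋=4047; principal=116057-4047=112010; balance=381803-112010=269793
41. interest=⌊269793·106/10000⌋=2859; principal=116057-2859=113198; balance=269793-113198=156595
42. interest=⌊156595·106/10000⌋=1659; principal=116057-1659=114398; balance=156595-114398=42197
43. interest=⌊42197·106/10000⌋=447; principal=min(116057-447,42197)=42197; balance=42197-42197=0

1 41812 74245 3870353
2 41025 75032 3795321
3 40230 75827 3719494
4 39426 76631 3642863
5 38614 77443 3565420
6 37793 78264 3487156
7 36963 79094 3408062
8 36125 79932 3328130
9 35278 80779 3247351
10 34421 81636 3165715
11 33556 82501 3083214
12 32682 83375 2999839
13 31798 84259 2915580
14 30905 85152 2830428
15 30002 86055 2744373
16 29090 86967 2657406
17 28168 87889 2569517
18 27236 88821 2480696
19 26295 89762 2390934
20 25343 90714 2300220
21 24382 91675 2208545
22 23410 92647 2115898
23 22428 93629 2022269
24 21436 94621 1927648
25 20433 95624 1832024
26 19419 96638 1735386
27 18395 97662 1637724
28 17359 98698 1539026
29 16313 99744 1439282
30 15256 100801 1338481
31 14187 101870 1236611
32 13108 102949 1133662
33 12016 104041 1029621
34 10913 105144 924477
35 9799 106258 818219
36 8673 107384 710835
37 7534 108523 602312
38 6384 109673 492639
39 5221 110836 381803
40 4047 112010 269793
41 2859 113198 156595
42 1659 114398 42197
43 447 42197 0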